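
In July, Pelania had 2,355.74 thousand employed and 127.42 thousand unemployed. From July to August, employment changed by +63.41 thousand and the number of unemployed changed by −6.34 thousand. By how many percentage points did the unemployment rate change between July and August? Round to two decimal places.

The unemployment rate changed by −0.36 percentage points.

July: labor force = 2,355.74 + 127.42 = 2,483.16; u = 127.42/2,483.16 = 5.13%.
August: labor force = 2,419.15 + 121.08 = 2,540.23; u = 121.08/2,540.23 = 4.77%.
Change = 4.77% − 5.13% = −0.36 pp.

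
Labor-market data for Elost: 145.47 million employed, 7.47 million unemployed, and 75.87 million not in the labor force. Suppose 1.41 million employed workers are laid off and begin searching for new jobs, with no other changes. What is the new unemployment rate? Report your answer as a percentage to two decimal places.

New unemployment rate ≈ 5.81%.

Initially, labor force = 145.47 + 7.47 = 152.94 million, so u = 7.47/152.94 = 4.88%.
After the change, employed falls and unemployed rises by 1.41; labor force unchanged → E = 144.06, U = 8.88, labor force = 152.94 million.
New unemployment rate = 8.88 / 152.94 = 5.81%.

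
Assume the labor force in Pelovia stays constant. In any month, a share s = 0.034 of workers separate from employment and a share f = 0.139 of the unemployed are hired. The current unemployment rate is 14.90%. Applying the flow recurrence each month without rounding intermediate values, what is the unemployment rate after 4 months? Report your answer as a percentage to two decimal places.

Unemployment rate after four months ≈ 17.43%.

With a fixed labor force, u_{t+1} = u_t + s·(1−u_t) − f·u_t = u_t·(1−s−f) + s.
Here 1−s−f = 0.827 and s = 0.034.
u_1 = 0.149000 × 0.827 + 0.034 = 0.157223.
u_2 = 0.157223 × 0.827 + 0.034 = 0.164023.
u_3 = 0.164023 × 0.827 + 0.034 = 0.169647.
u_4 = 0.169647 × 0.827 + 0.034 = 0.174298.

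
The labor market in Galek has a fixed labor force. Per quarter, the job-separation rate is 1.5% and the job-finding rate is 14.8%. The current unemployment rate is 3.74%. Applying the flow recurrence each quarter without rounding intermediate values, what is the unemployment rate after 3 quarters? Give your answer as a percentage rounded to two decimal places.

With a fixed labor force, u_{t+1} = u_t + s·(1−u_t) − f·u_t = u_t·(1−s−f) + s.
Here 1−s−f = 0.837 and s = 0.015.
u_1 = 0.037400 × 0.837 + 0.015 = 0.046304.
u_2 = 0.046304 × 0.837 + 0.015 = 0.053756.
u_3 = 0.053756 × 0.837 + 0.015 = 0.059994.

Unemployment rate after three quarters ≈ 6.00%.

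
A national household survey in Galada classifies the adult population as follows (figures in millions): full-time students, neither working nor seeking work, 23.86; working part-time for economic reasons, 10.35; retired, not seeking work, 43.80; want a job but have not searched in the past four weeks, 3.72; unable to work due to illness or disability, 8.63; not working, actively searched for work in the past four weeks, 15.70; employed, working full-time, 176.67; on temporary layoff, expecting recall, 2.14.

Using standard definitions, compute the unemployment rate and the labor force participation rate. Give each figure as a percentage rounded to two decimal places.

Employed = 10.35 + 176.67 = 187.02 million (anyone who worked, including part-time for economic reasons, counts as employed).
Unemployed = 15.70 + 2.14 = 17.84 million (jobless and actively searching, or on temporary layoff).
Labor force = 187.02 + 17.84 = 204.86 million.
Not in labor force = 23.86 + 43.80 + 3.72 + 8.63 = 80.01 million (those not working and not actively searching are outside the labor force — including those who want a job but have given up searching).
Civilian working-age population = 204.86 + 80.01 = 284.87 million.
Unemployment rate = 17.84 / 204.86 = 8.71%.
Labor force participation rate = 204.86 / 284.87 = 71.91%.

Unemployment rate ≈ 8.71%; labor force participation rate ≈ 71.91%.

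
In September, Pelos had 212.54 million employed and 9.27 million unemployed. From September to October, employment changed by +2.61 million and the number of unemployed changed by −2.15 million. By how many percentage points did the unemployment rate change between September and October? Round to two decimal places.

September: labor force = 212.54 + 9.27 = 221.81; u = 9.27/221.81 = 4.18%.
October: labor force = 215.15 + 7.12 = 222.27; u = 7.12/222.27 = 3.20%.
Change = 3.20% − 4.18% = −0.98 pp.

The unemployment rate changed by −0.98 percentage points.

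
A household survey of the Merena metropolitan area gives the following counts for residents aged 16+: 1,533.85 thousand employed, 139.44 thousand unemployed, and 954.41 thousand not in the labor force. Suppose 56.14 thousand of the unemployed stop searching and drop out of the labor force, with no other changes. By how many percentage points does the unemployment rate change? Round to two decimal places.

Initially, labor force = 1,533.85 + 139.44 = 1,673.29 thousand, so u = 139.44/1,673.29 = 8.33%.
After the change, unemployed and labor force both fall by 56.14 → E = 1,533.85, U = 83.30, labor force = 1,617.15 thousand.
New unemployment rate = 83.30 / 1,617.15 = 5.15%.
Change = 5.15% − 8.33% = −3.18 percentage points.

The unemployment rate changes by −3.18 percentage points.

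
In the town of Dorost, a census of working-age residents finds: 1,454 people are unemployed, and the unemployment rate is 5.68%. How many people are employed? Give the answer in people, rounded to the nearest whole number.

About 24,145 are employed.

Labor force = U / u = 1,454 / 0.0568 ≈ 25,599.
Employed = labor force − unemployed = 25,599 − 1,454 = 24,145.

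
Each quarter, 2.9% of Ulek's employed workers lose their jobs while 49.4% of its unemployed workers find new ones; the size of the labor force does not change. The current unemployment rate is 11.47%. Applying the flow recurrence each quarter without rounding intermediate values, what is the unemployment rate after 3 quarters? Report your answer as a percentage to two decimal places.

With a fixed labor force, u_{t+1} = u_t + s·(1−u_t) − f·u_t = u_t·(1−s−f) + s.
Here 1−s−f = 0.477 and s = 0.029.
u_1 = 0.114700 × 0.477 + 0.029 = 0.083712.
u_2 = 0.083712 × 0.477 + 0.029 = 0.068931.
u_3 = 0.068931 × 0.477 + 0.029 = 0.061880.

Unemployment rate after three quarters ≈ 6.19%.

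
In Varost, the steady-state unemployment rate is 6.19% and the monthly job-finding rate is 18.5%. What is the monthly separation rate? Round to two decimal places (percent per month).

Separation rate ≈ 1.22% per month.

From u* = s/(s+f): s = u·f/(1−u).
s = 0.0619 × 18.5 / (1 − 0.0619) = 1.1452 / 0.9381 ≈ 1.22% per month.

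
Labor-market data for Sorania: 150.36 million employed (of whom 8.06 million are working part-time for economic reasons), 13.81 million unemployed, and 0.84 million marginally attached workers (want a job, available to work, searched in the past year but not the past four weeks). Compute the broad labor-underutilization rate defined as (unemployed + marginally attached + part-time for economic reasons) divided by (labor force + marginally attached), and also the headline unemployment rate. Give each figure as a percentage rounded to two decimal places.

Labor force = 150.36 + 13.81 = 164.17 million.
Numerator = 13.81 + 0.84 + 8.06 = 22.71 million.
Denominator = 164.17 + 0.84 = 165.01 million.
Broad rate = 22.71 / 165.01 = 13.76%.
Headline unemployment rate = 13.81 / 164.17 = 8.41%.

Broad underutilization rate ≈ 13.76%; headline unemployment rate ≈ 8.41%.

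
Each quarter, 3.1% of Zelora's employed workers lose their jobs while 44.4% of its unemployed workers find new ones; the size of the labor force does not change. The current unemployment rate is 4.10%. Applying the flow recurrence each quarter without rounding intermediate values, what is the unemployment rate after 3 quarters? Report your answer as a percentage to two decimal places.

With a fixed labor force, u_{t+1} = u_t + s·(1−u_t) − f·u_t = u_t·(1−s−f) + s.
Here 1−s−f = 0.525 and s = 0.031.
u_1 = 0.041000 × 0.525 + 0.031 = 0.052525.
u_2 = 0.052525 × 0.525 + 0.031 = 0.058576.
u_3 = 0.058576 × 0.525 + 0.031 = 0.061752.

Unemployment rate after three quarters ≈ 6.18%.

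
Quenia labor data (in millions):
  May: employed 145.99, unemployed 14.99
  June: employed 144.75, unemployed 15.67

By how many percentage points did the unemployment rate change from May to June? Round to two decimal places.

The unemployment rate changed by +0.46 percentage points.

May: labor force = 145.99 + 14.99 = 160.98; u = 14.99/160.98 = 9.31%.
June: labor force = 144.75 + 15.67 = 160.42; u = 15.67/160.42 = 9.77%.
Change = 9.77% − 9.31% = +0.46 pp.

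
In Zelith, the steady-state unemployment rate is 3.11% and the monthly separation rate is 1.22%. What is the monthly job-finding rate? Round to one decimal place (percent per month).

Job-finding rate ≈ 38.0% per month.

From u* = s/(s+f): f = s·(1−u)/u.
f = 1.22 × (1 − 0.0311) / 0.0311 = 1.1821 / 0.0311 ≈ 38.0% per month.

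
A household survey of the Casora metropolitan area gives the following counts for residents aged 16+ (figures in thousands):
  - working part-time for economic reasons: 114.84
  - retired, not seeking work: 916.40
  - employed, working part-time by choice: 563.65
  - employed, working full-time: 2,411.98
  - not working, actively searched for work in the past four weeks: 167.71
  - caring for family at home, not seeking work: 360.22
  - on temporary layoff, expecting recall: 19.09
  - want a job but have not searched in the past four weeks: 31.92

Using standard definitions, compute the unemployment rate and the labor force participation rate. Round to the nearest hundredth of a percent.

Employed = 114.84 + 563.65 + 2,411.98 = 3,090.47 thousand (anyone who worked, including part-time for economic reasons, counts as employed).
Unemployed = 167.71 + 19.09 = 186.80 thousand (jobless and actively searching, or on temporary layoff).
Labor force = 3,090.47 + 186.80 = 3,277.27 thousand.
Not in labor force = 916.40 + 360.22 + 31.92 = 1,308.54 thousand (those not working and not actively searching are outside the labor force — including those who want a job but have given up searching).
Civilian working-age population = 3,277.27 + 1,308.54 = 4,585.81 thousand.
Unemployment rate = 186.80 / 3,277.27 = 5.70%.
Labor force participation rate = 3,277.27 / 4,585.81 = 71.47%.

Unemployment rate ≈ 5.70%; labor force participation rate ≈ 71.47%.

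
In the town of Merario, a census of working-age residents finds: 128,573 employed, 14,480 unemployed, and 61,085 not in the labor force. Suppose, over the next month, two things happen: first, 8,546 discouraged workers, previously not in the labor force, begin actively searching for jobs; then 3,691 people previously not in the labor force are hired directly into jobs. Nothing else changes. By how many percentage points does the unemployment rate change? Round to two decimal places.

The unemployment rate changes by +4.71 percentage points.

Initially, labor force = 128,573 + 14,480 = 143,053, so u = 14,480/143,053 = 10.12%.
After the first change, unemployed and labor force both rise by 8,546 → E = 128,573, U = 23,026, labor force = 151,599.
After the second change, employed and labor force both rise by 3,691; unemployed unchanged → E = 132,264, U = 23,026, labor force = 155,290.
New unemployment rate = 23,026 / 155,290 = 14.83%.
Change = 14.83% − 10.12% = +4.71 percentage points.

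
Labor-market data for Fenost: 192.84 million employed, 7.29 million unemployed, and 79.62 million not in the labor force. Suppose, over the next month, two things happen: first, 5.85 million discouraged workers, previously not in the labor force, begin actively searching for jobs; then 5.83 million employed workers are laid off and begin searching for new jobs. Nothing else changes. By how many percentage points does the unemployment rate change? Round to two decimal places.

The unemployment rate changes by +5.57 percentage points.

Initially, labor force = 192.84 + 7.29 = 200.13 million, so u = 7.29/200.13 = 3.64%.
After the first change, unemployed and labor force both rise by 5.85 → E = 192.84, U = 13.14, labor force = 205.98 million.
After the second change, employed falls and unemployed rises by 5.83; labor force unchanged → E = 187.01, U = 18.97, labor force = 205.98 million.
New unemployment rate = 18.97 / 205.98 = 9.21%.
Change = 9.21% − 3.64% = +5.57 percentage points.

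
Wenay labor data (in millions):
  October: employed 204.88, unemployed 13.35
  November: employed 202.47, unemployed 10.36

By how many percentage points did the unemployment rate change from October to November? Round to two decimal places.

October: labor force = 204.88 + 13.35 = 218.23; u = 13.35/218.23 = 6.12%.
November: labor force = 202.47 + 10.36 = 212.83; u = 10.36/212.83 = 4.87%.
Change = 4.87% − 6.12% = −1.25 pp.

The unemployment rate changed by −1.25 percentage points.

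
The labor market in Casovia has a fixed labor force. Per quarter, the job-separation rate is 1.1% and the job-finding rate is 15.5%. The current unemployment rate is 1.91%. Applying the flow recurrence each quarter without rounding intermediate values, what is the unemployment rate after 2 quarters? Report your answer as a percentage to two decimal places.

Unemployment rate after two quarters ≈ 3.35%.

With a fixed labor force, u_{t+1} = u_t + s·(1−u_t) − f·u_t = u_t·(1−s−f) + s.
Here 1−s−f = 0.834 and s = 0.011.
u_1 = 0.019100 × 0.834 + 0.011 = 0.026929.
u_2 = 0.026929 × 0.834 + 0.011 = 0.033459.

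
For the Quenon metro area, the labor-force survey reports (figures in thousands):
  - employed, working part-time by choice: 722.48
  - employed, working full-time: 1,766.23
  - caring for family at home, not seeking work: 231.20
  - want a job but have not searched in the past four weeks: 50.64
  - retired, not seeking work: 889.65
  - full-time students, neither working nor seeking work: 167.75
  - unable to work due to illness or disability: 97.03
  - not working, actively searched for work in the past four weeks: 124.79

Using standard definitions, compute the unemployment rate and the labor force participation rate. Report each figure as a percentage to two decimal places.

Unemployment rate ≈ 4.77%; labor force participation rate ≈ 64.53%.

Employed = 722.48 + 1,766.23 = 2,488.71 thousand.
Unemployed = 124.79 thousand.
Labor force = 2,488.71 + 124.79 = 2,613.50 thousand.
Not in labor force = 231.20 + 50.64 + 889.65 + 167.75 + 97.03 = 1,436.27 thousand (those not working and not actively searching are outside the labor force — including those who want a job but have given up searching).
Civilian working-age population = 2,613.50 + 1,436.27 = 4,049.77 thousand.
Unemployment rate = 124.79 / 2,613.50 = 4.77%.
Labor force participation rate = 2,613.50 / 4,049.77 = 64.53%.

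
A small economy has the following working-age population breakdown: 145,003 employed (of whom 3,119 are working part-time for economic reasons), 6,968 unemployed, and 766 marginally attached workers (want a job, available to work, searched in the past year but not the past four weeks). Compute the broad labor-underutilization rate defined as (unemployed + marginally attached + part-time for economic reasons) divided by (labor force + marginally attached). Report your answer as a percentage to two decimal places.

Labor force = 145,003 + 6,968 = 151,971.
Numerator = 6,968 + 766 + 3,119 = 10,853.
Denominator = 151,971 + 766 = 152,737.
Broad rate = 10,853 / 152,737 = 7.11%.

Broad underutilization rate ≈ 7.11%.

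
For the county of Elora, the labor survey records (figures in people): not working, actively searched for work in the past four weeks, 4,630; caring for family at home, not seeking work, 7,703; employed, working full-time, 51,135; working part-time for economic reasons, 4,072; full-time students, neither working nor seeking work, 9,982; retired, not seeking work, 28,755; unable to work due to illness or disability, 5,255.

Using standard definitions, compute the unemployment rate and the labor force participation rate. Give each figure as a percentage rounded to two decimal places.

Employed = 51,135 + 4,072 = 55,207 (anyone who worked, including part-time for economic reasons, counts as employed).
Unemployed = 4,630.
Labor force = 55,207 + 4,630 = 59,837.
Not in labor force = 7,703 + 9,982 + 28,755 + 5,255 = 51,695 (those not working and not actively searching are outside the labor force).
Civilian working-age population = 59,837 + 51,695 = 111,532.
Unemployment rate = 4,630 / 59,837 = 7.74%.
Labor force participation rate = 59,837 / 111,532 = 53.65%.

Unemployment rate ≈ 7.74%; labor force participation rate ≈ 53.65%.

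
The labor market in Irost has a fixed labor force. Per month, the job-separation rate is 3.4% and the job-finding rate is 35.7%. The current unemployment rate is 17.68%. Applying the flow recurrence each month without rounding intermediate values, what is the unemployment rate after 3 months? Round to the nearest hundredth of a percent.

With a fixed labor force, u_{t+1} = u_t + s·(1−u_t) − f·u_t = u_t·(1−s−f) + s.
Here 1−s−f = 0.609 and s = 0.034.
u_1 = 0.176800 × 0.609 + 0.034 = 0.141671.
u_2 = 0.141671 × 0.609 + 0.034 = 0.120278.
u_3 = 0.120278 × 0.609 + 0.034 = 0.107249.

Unemployment rate after three months ≈ 10.72%.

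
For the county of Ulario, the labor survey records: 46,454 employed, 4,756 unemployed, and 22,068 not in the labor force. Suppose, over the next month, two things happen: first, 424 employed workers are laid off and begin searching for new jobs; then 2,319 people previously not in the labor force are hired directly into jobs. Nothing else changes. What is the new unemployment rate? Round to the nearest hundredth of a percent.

Initially, labor force = 46,454 + 4,756 = 51,210, so u = 4,756/51,210 = 9.29%.
After the first change, employed falls and unemployed rises by 424; labor force unchanged → E = 46,030, U = 5,180, labor force = 51,210.
After the second change, employed and labor force both rise by 2,319; unemployed unchanged → E = 48,349, U = 5,180, labor force = 53,529.
New unemployment rate = 5,180 / 53,529 = 9.68%.

New unemployment rate ≈ 9.68%.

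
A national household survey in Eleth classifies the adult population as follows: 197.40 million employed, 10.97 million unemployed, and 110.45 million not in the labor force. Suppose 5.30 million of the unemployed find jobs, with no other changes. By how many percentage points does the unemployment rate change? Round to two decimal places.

The unemployment rate changes by −2.54 percentage points.

Initially, labor force = 197.40 + 10.97 = 208.37 million, so u = 10.97/208.37 = 5.26%.
After the change, unemployed falls and employed rises by 5.30; labor force unchanged → E = 202.70, U = 5.67, labor force = 208.37 million.
New unemployment rate = 5.67 / 208.37 = 2.72%.
Change = 2.72% − 5.26% = −2.54 percentage points.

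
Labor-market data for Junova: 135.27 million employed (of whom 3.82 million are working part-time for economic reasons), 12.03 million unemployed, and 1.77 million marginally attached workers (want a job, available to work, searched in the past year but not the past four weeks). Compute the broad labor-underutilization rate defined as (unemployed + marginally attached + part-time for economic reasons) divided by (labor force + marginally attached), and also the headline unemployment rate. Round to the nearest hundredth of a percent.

Broad underutilization rate ≈ 11.82%; headline unemployment rate ≈ 8.17%.

Labor force = 135.27 + 12.03 = 147.30 million.
Numerator = 12.03 + 1.77 + 3.82 = 17.62 million.
Denominator = 147.30 + 1.77 = 149.07 million.
Broad rate = 17.62 / 149.07 = 11.82%.
Headline unemployment rate = 12.03 / 147.30 = 8.17%.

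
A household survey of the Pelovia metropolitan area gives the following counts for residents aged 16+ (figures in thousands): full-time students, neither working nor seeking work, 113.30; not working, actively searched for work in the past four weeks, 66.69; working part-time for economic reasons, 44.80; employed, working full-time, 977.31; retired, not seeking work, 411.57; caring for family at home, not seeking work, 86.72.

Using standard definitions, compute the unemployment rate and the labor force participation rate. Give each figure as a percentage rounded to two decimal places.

Employed = 44.80 + 977.31 = 1,022.11 thousand (anyone who worked, including part-time for economic reasons, counts as employed).
Unemployed = 66.69 thousand.
Labor force = 1,022.11 + 66.69 = 1,088.80 thousand.
Not in labor force = 113.30 + 411.57 + 86.72 = 611.59 thousand (those not working and not actively searching are outside the labor force).
Civilian working-age population = 1,088.80 + 611.59 = 1,700.39 thousand.
Unemployment rate = 66.69 / 1,088.80 = 6.13%.
Labor force participation rate = 1,088.80 / 1,700.39 = 64.03%.

Unemployment rate ≈ 6.13%; labor force participation rate ≈ 64.03%.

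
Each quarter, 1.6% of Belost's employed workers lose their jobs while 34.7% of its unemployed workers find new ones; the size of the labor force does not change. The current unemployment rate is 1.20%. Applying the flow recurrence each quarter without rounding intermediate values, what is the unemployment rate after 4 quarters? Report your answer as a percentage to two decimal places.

Unemployment rate after four quarters ≈ 3.88%.

With a fixed labor force, u_{t+1} = u_t + s·(1−u_t) − f·u_t = u_t·(1−s−f) + s.
Here 1−s−f = 0.637 and s = 0.016.
u_1 = 0.012000 × 0.637 + 0.016 = 0.023644.
u_2 = 0.023644 × 0.637 + 0.016 = 0.031061.
u_3 = 0.031061 × 0.637 + 0.016 = 0.035786.
u_4 = 0.035786 × 0.637 + 0.016 = 0.038796.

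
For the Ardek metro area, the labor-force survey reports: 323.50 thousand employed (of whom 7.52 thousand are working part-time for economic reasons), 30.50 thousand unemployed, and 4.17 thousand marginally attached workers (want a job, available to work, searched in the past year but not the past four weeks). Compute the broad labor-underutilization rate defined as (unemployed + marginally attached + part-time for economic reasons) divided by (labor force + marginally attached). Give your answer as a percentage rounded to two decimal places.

Broad underutilization rate ≈ 11.78%.

Labor force = 323.50 + 30.50 = 354.00 thousand.
Numerator = 30.50 + 4.17 + 7.52 = 42.19 thousand.
Denominator = 354.00 + 4.17 = 358.17 thousand.
Broad rate = 42.19 / 358.17 = 11.78%.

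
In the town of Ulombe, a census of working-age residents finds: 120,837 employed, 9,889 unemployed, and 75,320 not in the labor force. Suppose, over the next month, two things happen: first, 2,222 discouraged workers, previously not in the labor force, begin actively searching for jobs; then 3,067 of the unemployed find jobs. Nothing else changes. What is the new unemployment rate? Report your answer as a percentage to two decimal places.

New unemployment rate ≈ 6.80%.

Initially, labor force = 120,837 + 9,889 = 130,726, so u = 9,889/130,726 = 7.56%.
After the first change, unemployed and labor force both rise by 2,222 → E = 120,837, U = 12,111, labor force = 132,948.
After the second change, unemployed falls and employed rises by 3,067; labor force unchanged → E = 123,904, U = 9,044, labor force = 132,948.
New unemployment rate = 9,044 / 132,948 = 6.80%.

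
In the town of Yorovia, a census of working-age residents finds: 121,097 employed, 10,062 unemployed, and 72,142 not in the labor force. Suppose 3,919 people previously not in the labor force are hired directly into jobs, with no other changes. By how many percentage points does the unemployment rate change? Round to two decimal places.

Initially, labor force = 121,097 + 10,062 = 131,159, so u = 10,062/131,159 = 7.67%.
After the change, employed and labor force both rise by 3,919; unemployed unchanged → E = 125,016, U = 10,062, labor force = 135,078.
New unemployment rate = 10,062 / 135,078 = 7.45%.
Change = 7.45% − 7.67% = −0.22 percentage points.

The unemployment rate changes by −0.22 percentage points.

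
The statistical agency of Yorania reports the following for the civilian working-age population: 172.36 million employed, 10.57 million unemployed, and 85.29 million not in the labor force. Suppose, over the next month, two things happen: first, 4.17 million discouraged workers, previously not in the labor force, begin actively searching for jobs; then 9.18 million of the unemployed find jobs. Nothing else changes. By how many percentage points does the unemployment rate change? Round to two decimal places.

Initially, labor force = 172.36 + 10.57 = 182.93 million, so u = 10.57/182.93 = 5.78%.
After the first change, unemployed and labor force both rise by 4.17 → E = 172.36, U = 14.74, labor force = 187.10 million.
After the second change, unemployed falls and employed rises by 9.18; labor force unchanged → E = 181.54, U = 5.56, labor force = 187.10 million.
New unemployment rate = 5.56 / 187.10 = 2.97%.
Change = 2.97% − 5.78% = −2.81 percentage points.

The unemployment rate changes by −2.81 percentage points.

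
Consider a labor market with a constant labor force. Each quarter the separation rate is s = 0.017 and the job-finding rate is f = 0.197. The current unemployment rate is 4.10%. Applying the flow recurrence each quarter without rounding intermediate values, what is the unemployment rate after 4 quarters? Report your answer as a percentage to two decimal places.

Unemployment rate after four quarters ≈ 6.48%.

With a fixed labor force, u_{t+1} = u_t + s·(1−u_t) − f·u_t = u_t·(1−s−f) + s.
Here 1−s−f = 0.786 and s = 0.017.
u_1 = 0.041000 × 0.786 + 0.017 = 0.049226.
u_2 = 0.049226 × 0.786 + 0.017 = 0.055692.
u_3 = 0.055692 × 0.786 + 0.017 = 0.060774.
u_4 = 0.060774 × 0.786 + 0.017 = 0.064768.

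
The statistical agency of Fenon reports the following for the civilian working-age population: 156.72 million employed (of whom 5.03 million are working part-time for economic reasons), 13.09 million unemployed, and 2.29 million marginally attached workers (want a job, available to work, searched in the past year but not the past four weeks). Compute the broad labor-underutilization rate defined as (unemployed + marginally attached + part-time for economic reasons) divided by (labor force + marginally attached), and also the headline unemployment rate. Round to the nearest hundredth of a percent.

Labor force = 156.72 + 13.09 = 169.81 million.
Numerator = 13.09 + 2.29 + 5.03 = 20.41 million.
Denominator = 169.81 + 2.29 = 172.10 million.
Broad rate = 20.41 / 172.10 = 11.86%.
Headline unemployment rate = 13.09 / 169.81 = 7.71%.

Broad underutilization rate ≈ 11.86%; headline unemployment rate ≈ 7.71%.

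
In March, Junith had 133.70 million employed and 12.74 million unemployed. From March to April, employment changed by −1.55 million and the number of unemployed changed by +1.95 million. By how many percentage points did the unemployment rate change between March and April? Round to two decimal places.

The unemployment rate changed by +1.30 percentage points.

March: labor force = 133.70 + 12.74 = 146.44; u = 12.74/146.44 = 8.70%.
April: labor force = 132.15 + 14.69 = 146.84; u = 14.69/146.84 = 10.00%.
Change = 10.00% − 8.70% = +1.30 pp.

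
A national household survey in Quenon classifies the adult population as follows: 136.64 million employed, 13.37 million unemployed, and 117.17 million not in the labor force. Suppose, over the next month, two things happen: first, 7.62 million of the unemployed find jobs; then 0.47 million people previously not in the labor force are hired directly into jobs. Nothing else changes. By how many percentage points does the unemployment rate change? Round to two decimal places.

Initially, labor force = 136.64 + 13.37 = 150.01 million, so u = 13.37/150.01 = 8.91%.
After the first change, unemployed falls and employed rises by 7.62; labor force unchanged → E = 144.26, U = 5.75, labor force = 150.01 million.
After the second change, employed and labor force both rise by 0.47; unemployed unchanged → E = 144.73, U = 5.75, labor force = 150.48 million.
New unemployment rate = 5.75 / 150.48 = 3.82%.
Change = 3.82% − 8.91% = −5.09 percentage points.

The unemployment rate changes by −5.09 percentage points.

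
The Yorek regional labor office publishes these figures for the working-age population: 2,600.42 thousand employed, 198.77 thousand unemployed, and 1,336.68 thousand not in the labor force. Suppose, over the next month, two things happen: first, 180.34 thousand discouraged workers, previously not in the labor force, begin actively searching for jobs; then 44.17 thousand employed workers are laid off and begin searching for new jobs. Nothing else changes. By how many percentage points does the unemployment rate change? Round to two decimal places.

Initially, labor force = 2,600.42 + 198.77 = 2,799.19 thousand, so u = 198.77/2,799.19 = 7.10%.
After the first change, unemployed and labor force both rise by 180.34 → E = 2,600.42, U = 379.11, labor force = 2,979.53 thousand.
After the second change, employed falls and unemployed rises by 44.17; labor force unchanged → E = 2,556.25, U = 423.28, labor force = 2,979.53 thousand.
New unemployment rate = 423.28 / 2,979.53 = 14.21%.
Change = 14.21% − 7.10% = +7.11 percentage points.

The unemployment rate changes by +7.11 percentage points.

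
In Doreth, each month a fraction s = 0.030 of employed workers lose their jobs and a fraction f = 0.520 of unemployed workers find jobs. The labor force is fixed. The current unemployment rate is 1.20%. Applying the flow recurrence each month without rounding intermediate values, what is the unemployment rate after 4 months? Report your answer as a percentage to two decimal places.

With a fixed labor force, u_{t+1} = u_t + s·(1−u_t) − f·u_t = u_t·(1−s−f) + s.
Here 1−s−f = 0.450 and s = 0.030.
u_1 = 0.012000 × 0.450 + 0.030 = 0.035400.
u_2 = 0.035400 × 0.450 + 0.030 = 0.045930.
u_3 = 0.045930 × 0.450 + 0.030 = 0.050668.
u_4 = 0.050668 × 0.450 + 0.030 = 0.052801.

Unemployment rate after four months ≈ 5.28%.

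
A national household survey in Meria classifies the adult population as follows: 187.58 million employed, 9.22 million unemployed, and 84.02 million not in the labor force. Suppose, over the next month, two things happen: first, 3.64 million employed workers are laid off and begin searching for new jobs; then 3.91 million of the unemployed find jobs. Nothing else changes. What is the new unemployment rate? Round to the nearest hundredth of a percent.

Initially, labor force = 187.58 + 9.22 = 196.80 million, so u = 9.22/196.80 = 4.68%.
After the first change, employed falls and unemployed rises by 3.64; labor force unchanged → E = 183.94, U = 12.86, labor force = 196.80 million.
After the second change, unemployed falls and employed rises by 3.91; labor force unchanged → E = 187.85, U = 8.95, labor force = 196.80 million.
New unemployment rate = 8.95 / 196.80 = 4.55%.

New unemployment rate ≈ 4.55%.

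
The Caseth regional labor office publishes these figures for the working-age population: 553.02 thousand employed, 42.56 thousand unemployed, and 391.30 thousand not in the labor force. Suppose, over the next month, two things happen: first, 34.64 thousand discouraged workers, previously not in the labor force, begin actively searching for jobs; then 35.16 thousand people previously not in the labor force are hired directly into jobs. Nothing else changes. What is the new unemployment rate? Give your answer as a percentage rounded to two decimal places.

Initially, labor force = 553.02 + 42.56 = 595.58 thousand, so u = 42.56/595.58 = 7.15%.
After the first change, unemployed and labor force both rise by 34.64 → E = 553.02, U = 77.20, labor force = 630.22 thousand.
After the second change, employed and labor force both rise by 35.16; unemployed unchanged → E = 588.18, U = 77.20, labor force = 665.38 thousand.
New unemployment rate = 77.20 / 665.38 = 11.60%.

New unemployment rate ≈ 11.60%.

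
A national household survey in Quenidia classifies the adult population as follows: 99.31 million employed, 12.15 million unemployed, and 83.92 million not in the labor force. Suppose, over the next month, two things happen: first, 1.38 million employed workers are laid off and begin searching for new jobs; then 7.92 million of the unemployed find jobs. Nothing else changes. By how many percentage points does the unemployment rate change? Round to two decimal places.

Initially, labor force = 99.31 + 12.15 = 111.46 million, so u = 12.15/111.46 = 10.90%.
After the first change, employed falls and unemployed rises by 1.38; labor force unchanged → E = 97.93, U = 13.53, labor force = 111.46 million.
After the second change, unemployed falls and employed rises by 7.92; labor force unchanged → E = 105.85, U = 5.61, labor force = 111.46 million.
New unemployment rate = 5.61 / 111.46 = 5.03%.
Change = 5.03% − 10.90% = −5.87 percentage points.

The unemployment rate changes by −5.87 percentage points.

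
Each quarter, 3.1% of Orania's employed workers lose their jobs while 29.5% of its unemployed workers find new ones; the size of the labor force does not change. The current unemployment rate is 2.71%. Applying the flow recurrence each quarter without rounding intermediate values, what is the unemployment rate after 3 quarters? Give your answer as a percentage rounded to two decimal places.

Unemployment rate after three quarters ≈ 7.43%.

With a fixed labor force, u_{t+1} = u_t + s·(1−u_t) − f·u_t = u_t·(1−s−f) + s.
Here 1−s−f = 0.674 and s = 0.031.
u_1 = 0.027100 × 0.674 + 0.031 = 0.049265.
u_2 = 0.049265 × 0.674 + 0.031 = 0.064205.
u_3 = 0.064205 × 0.674 + 0.031 = 0.074274.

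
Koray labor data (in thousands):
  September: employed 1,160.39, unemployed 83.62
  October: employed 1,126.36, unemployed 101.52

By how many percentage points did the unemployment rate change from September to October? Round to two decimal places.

September: labor force = 1,160.39 + 83.62 = 1,244.01; u = 83.62/1,244.01 = 6.72%.
October: labor force = 1,126.36 + 101.52 = 1,227.88; u = 101.52/1,227.88 = 8.27%.
Change = 8.27% − 6.72% = +1.55 pp.

The unemployment rate changed by +1.55 percentage points.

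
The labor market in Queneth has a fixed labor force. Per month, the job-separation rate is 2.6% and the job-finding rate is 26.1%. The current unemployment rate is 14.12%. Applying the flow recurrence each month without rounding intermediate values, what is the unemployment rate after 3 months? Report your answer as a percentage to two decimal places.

With a fixed labor force, u_{t+1} = u_t + s·(1−u_t) − f·u_t = u_t·(1−s−f) + s.
Here 1−s−f = 0.713 and s = 0.026.
u_1 = 0.141200 × 0.713 + 0.026 = 0.126676.
u_2 = 0.126676 × 0.713 + 0.026 = 0.116320.
u_3 = 0.116320 × 0.713 + 0.026 = 0.108936.

Unemployment rate after three months ≈ 10.89%.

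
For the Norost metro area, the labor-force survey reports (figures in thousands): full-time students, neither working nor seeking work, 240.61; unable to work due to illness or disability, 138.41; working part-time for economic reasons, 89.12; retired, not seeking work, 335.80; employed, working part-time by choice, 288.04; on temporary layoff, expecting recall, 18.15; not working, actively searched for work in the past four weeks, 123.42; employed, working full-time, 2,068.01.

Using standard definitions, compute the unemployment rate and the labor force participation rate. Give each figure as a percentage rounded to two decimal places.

Employed = 89.12 + 288.04 + 2,068.01 = 2,445.17 thousand (anyone who worked, including part-time for economic reasons, counts as employed).
Unemployed = 18.15 + 123.42 = 141.57 thousand (jobless and actively searching, or on temporary layoff).
Labor force = 2,445.17 + 141.57 = 2,586.74 thousand.
Not in labor force = 240.61 + 138.41 + 335.80 = 714.82 thousand (those not working and not actively searching are outside the labor force).
Civilian working-age population = 2,586.74 + 714.82 = 3,301.56 thousand.
Unemployment rate = 141.57 / 2,586.74 = 5.47%.
Labor force participation rate = 2,586.74 / 3,301.56 = 78.35%.

Unemployment rate ≈ 5.47%; labor force participation rate ≈ 78.35%.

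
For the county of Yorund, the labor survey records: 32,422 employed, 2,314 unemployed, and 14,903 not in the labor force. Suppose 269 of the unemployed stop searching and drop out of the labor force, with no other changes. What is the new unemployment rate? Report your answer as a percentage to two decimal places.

New unemployment rate ≈ 5.93%.

Initially, labor force = 32,422 + 2,314 = 34,736, so u = 2,314/34,736 = 6.66%.
After the change, unemployed and labor force both fall by 269 → E = 32,422, U = 2,045, labor force = 34,467.
New unemployment rate = 2,045 / 34,467 = 5.93%.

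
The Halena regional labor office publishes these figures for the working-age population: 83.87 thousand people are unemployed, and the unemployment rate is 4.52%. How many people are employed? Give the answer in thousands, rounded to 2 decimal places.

About 1,771.66 thousand are employed.

Labor force = U / u = 83.87 / 0.0452 ≈ 1,855.53 thousand.
Employed = labor force − unemployed = 1,855.53 − 83.87 = 1,771.66 thousand.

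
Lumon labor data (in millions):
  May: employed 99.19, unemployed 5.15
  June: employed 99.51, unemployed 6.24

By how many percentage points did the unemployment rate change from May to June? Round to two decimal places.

May: labor force = 99.19 + 5.15 = 104.34; u = 5.15/104.34 = 4.94%.
June: labor force = 99.51 + 6.24 = 105.75; u = 6.24/105.75 = 5.90%.
Change = 5.90% − 4.94% = +0.96 pp.

The unemployment rate changed by +0.96 percentage points.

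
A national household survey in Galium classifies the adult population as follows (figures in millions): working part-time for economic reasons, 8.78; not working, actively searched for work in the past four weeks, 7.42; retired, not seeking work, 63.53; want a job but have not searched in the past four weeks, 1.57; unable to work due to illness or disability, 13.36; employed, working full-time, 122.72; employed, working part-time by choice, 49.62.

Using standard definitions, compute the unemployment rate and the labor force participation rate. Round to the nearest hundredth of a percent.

Employed = 8.78 + 122.72 + 49.62 = 181.12 million (anyone who worked, including part-time for economic reasons, counts as employed).
Unemployed = 7.42 million.
Labor force = 181.12 + 7.42 = 188.54 million.
Not in labor force = 63.53 + 1.57 + 13.36 = 78.46 million (those not working and not actively searching are outside the labor force — including those who want a job but have given up searching).
Civilian working-age population = 188.54 + 78.46 = 267.00 million.
Unemployment rate = 7.42 / 188.54 = 3.94%.
Labor force participation rate = 188.54 / 267.00 = 70.61%.

Unemployment rate ≈ 3.94%; labor force participation rate ≈ 70.61%.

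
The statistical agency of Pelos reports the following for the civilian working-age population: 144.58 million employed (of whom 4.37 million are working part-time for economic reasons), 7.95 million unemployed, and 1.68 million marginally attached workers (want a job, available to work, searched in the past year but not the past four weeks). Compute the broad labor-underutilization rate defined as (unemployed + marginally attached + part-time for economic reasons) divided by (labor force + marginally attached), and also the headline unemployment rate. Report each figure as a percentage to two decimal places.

Broad underutilization rate ≈ 9.08%; headline unemployment rate ≈ 5.21%.

Labor force = 144.58 + 7.95 = 152.53 million.
Numerator = 7.95 + 1.68 + 4.37 = 14.00 million.
Denominator = 152.53 + 1.68 = 154.21 million.
Broad rate = 14.00 / 154.21 = 9.08%.
Headline unemployment rate = 7.95 / 152.53 = 5.21%.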